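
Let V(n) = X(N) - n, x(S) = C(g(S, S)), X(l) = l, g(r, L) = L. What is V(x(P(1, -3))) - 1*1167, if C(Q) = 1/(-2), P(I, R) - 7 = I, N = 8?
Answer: -2317/2 ≈ -1158.5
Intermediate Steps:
P(I, R) = 7 + I
C(Q) = -½
x(S) = -½
V(n) = 8 - n
V(x(P(1, -3))) - 1*1167 = (8 - 1*(-½)) - 1*1167 = (8 + ½) - 1167 = 17/2 - 1167 = -2317/2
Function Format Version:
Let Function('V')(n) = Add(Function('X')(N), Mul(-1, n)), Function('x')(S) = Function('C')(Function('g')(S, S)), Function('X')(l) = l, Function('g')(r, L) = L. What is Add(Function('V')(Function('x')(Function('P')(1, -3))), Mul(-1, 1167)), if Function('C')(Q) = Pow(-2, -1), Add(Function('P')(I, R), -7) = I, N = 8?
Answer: Rational(-2317, 2) ≈ -1158.5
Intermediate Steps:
Function('P')(I, R) = Add(7, I)
Function('C')(Q) = Rational(-1, 2)
Function('x')(S) = Rational(-1, 2)
Function('V')(n) = Add(8, Mul(-1, n))
Add(Function('V')(Function('x')(Function('P')(1, -3))), Mul(-1, 1167)) = Add(Add(8, Mul(-1, Rational(-1, 2))), Mul(-1, 1167)) = Add(Add(8, Rational(1, 2)), -1167) = Add(Rational(17, 2), -1167) = Rational(-2317, 2)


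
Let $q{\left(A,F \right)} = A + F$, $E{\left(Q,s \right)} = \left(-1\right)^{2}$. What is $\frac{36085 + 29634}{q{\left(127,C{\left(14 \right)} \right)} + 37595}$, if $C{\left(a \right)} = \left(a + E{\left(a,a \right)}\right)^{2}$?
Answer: $\frac{65719}{37947} \approx 1.7319$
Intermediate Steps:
$E{\left(Q,s \right)} = 1$
$C{\left(a \right)} = \left(1 + a\right)^{2}$ ($C{\left(a \right)} = \left(a + 1\right)^{2} = \left(1 + a\right)^{2}$)
$\frac{36085 + 29634}{q{\left(127,C{\left(14 \right)} \right)} + 37595} = \frac{36085 + 29634}{\left(127 + \left(1 + 14\right)^{2}\right) + 37595} = \frac{65719}{\left(127 + 15^{2}\right) + 37595} = \frac{65719}{\left(127 + 225\right) + 37595} = \frac{65719}{352 + 37595} = \frac{65719}{37947}$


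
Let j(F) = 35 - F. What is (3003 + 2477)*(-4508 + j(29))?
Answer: -24670960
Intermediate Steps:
(3003 + 2477)*(-4508 + j(29)) = (3003 + 2477)*(-4508 + (35 - 1*29)) = 5480*(-4508 + (35 - 29)) = 5480*(-4508 + 6) = 5480*(-4502) = -24670960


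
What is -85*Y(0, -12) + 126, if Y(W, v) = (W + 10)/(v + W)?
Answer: 1181/6 ≈ 196.83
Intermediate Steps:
Y(W, v) = (10 + W)/(W + v)
-85*Y(0, -12) + 126 = -85*(10 + 0)/(0 - 12) + 126 = -85*10/(-12) + 126 = -(-85)*10/12 + 126 = -85*(-5/6) + 126 = 425/6 + 126 = 1181/6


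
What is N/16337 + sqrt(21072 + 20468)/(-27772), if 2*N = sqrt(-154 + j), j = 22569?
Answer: -sqrt(10385)/13886 + sqrt(22415)/32674 ≈ -0.0027567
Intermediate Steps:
N = sqrt(22415)/2 (N = sqrt(-154 + 22569)/2 = sqrt(22415)/2 ≈ 74.858)
N/16337 + sqrt(21072 + 20468)/(-27772) = (sqrt(22415)/2)/16337 + sqrt(21072 + 20468)/(-27772) = (sqrt(22415)/2)*(1/16337) + sqrt(41540)*(-1/27772) = sqrt(22415)/32674 + (2*sqrt(10385))*(-1/27772) = sqrt(22415)/32674 - sqrt(10385)/13886 = -sqrt(10385)/13886 + sqrt(22415)/32674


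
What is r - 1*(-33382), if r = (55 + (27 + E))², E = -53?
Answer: 34223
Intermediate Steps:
r = 841 (r = (55 + (27 - 53))² = (55 - 26)² = 29² = 841)
r - 1*(-33382) = 841 - 1*(-33382) = 841 + 33382 = 34223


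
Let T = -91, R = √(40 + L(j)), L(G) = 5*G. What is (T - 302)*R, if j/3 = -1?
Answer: -1965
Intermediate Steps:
j = -3 (j = 3*(-1) = -3)
R = 5 (R = √(40 + 5*(-3)) = √(40 - 15) = √25 = 5)
(T - 302)*R = (-91 - 302)*5 = -393*5 = -1965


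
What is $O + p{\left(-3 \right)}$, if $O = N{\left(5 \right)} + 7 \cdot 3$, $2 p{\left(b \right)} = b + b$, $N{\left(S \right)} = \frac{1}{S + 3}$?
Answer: $\frac{145}{8} \approx 18.125$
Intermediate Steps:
$N{\left(S \right)} = \frac{1}{3 + S}$
$p{\left(b \right)} = b$ ($p{\left(b \right)} = \frac{b + b}{2} = \frac{2 b}{2} = b$)
$O = \frac{169}{8}$ ($O = \frac{1}{3 + 5} + 7 \cdot 3 = \frac{1}{8} + 21 = \frac{169}{8} \approx 21.125$)
$O + p{\left(-3 \right)} = \frac{169}{8} - 3 = \frac{145}{8}$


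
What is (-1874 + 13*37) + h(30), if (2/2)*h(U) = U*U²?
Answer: 25607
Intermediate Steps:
h(U) = U³ (h(U) = U*U² = U³)
(-1874 + 13*37) + h(30) = (-1874 + 13*37) + 30³ = (-1874 + 481) + 27000 = -1393 + 27000 = 25607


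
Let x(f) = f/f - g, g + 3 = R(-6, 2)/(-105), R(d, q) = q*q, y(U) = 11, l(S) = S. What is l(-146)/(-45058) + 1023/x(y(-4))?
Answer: 2419983487/9552296 ≈ 253.34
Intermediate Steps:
R(d, q) = q²
g = -319/105 (g = -3 + 2²/(-105) = -3 + 4*(-1/105) = -3 - 4/105 = -319/105 ≈ -3.0381)
x(f) = 424/105 (x(f) = f/f - 1*(-319/105) = 1 + 319/105 = 424/105)
l(-146)/(-45058) + 1023/x(y(-4)) = -146/(-45058) + 1023/(424/105) = -146*(-1/45058) + 1023*(105/424) = 73/22529 + 107415/424 = 2419983487/9552296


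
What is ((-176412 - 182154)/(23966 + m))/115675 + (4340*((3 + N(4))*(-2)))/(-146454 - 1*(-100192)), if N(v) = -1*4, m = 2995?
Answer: -4514503779882/24046322005475 ≈ -0.18774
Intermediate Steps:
N(v) = -4
((-176412 - 182154)/(23966 + m))/115675 + (4340*((3 + N(4))*(-2)))/(-146454 - 1*(-100192)) = ((-176412 - 182154)/(23966 + 2995))/115675 + (4340*((3 - 4)*(-2)))/(-146454 - 1*(-100192)) = -358566/26961*(1/115675) + (4340*(-1*(-2)))/(-146454 + 100192) = -358566*1/26961*(1/115675) + (4340*2)/(-46262) = -119522/8987*1/115675 + 8680*(-1/46262) = -119522/1039571225 - 4340/23131 = -4514503779882/24046322005475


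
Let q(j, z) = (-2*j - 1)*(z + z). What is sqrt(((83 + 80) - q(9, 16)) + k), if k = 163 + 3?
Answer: sqrt(937) ≈ 30.610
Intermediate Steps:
q(j, z) = 2*z*(-1 - 2*j) (q(j, z) = (-1 - 2*j)*(2*z) = 2*z*(-1 - 2*j))
k = 166
sqrt(((83 + 80) - q(9, 16)) + k) = sqrt(((83 + 80) - (-2)*16*(1 + 2*9)) + 166) = sqrt((163 - (-2)*16*(1 + 18)) + 166) = sqrt((163 - (-2)*16*19) + 166) = sqrt((163 - 1*(-608)) + 166) = sqrt((163 + 608) + 166) = sqrt(771 + 166) = sqrt(937)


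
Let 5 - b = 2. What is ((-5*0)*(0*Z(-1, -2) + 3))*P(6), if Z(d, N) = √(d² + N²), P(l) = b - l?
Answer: 0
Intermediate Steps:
b = 3 (b = 5 - 1*2 = 5 - 2 = 3)
P(l) = 3 - l
Z(d, N) = √(N² + d²)
((-5*0)*(0*Z(-1, -2) + 3))*P(6) = ((-5*0)*(0*√((-2)² + (-1)²) + 3))*(3 - 1*6) = (0*(0*√(4 + 1) + 3))*(3 - 6) = (0*(0*√5 + 3))*(-3) = (0*(0 + 3))*(-3) = (0*3)*(-3) = 0*(-3) = 0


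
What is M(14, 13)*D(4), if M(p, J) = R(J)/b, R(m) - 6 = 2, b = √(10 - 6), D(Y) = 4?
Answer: 16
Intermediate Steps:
b = 2 (b = √4 = 2)
R(m) = 8 (R(m) = 6 + 2 = 8)
M(p, J) = 4 (M(p, J) = 8/2 = 8*(½) = 4)
M(14, 13)*D(4) = 4*4 = 16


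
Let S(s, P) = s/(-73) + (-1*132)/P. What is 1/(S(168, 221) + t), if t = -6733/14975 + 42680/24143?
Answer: -5832747809525/9218487404627 ≈ -0.63272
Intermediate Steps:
S(s, P) = -132/P - s/73 (S(s, P) = s*(-1/73) - 132/P = -s/73 - 132/P = -132/P - s/73)
t = 476578181/361541425 (t = -6733*1/14975 + 42680*(1/24143) = -6733/14975 + 42680/24143 = 476578181/361541425 ≈ 1.3182)
1/(S(168, 221) + t) = 1/((-132/221 - 1/73*168) + 476578181/361541425) = 1/((-132*1/221 - 168/73) + 476578181/361541425) = 1/((-132/221 - 168/73) + 476578181/361541425) = 1/(-46764/16133 + 476578181/361541425) = 1/(-9218487404627/5832747809525) = -5832747809525/9218487404627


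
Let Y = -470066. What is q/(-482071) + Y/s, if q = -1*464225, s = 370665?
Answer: -54533227061/178686847215 ≈ -0.30519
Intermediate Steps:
q = -464225
q/(-482071) + Y/s = -464225/(-482071) - 470066/370665 = -464225*(-1/482071) - 470066*1/370665 = 464225/482071 - 470066/370665 = -54533227061/178686847215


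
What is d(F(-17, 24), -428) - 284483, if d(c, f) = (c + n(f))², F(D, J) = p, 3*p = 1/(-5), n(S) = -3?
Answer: -64006559/225 ≈ -2.8447e+5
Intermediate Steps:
p = -1/15 (p = (⅓)/(-5) = (⅓)*(-⅕) = -1/15 ≈ -0.066667)
F(D, J) = -1/15
d(c, f) = (-3 + c)² (d(c, f) = (c - 3)² = (-3 + c)²)
d(F(-17, 24), -428) - 284483 = (-3 - 1/15)² - 284483 = (-46/15)² - 284483 = 2116/225 - 284483 = -64006559/225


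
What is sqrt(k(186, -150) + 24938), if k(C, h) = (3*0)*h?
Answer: sqrt(24938) ≈ 157.92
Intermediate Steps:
k(C, h) = 0 (k(C, h) = 0*h = 0)
sqrt(k(186, -150) + 24938) = sqrt(0 + 24938) = sqrt(24938)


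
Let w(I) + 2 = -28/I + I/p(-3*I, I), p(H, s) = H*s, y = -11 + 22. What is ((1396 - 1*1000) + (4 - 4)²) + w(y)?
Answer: 12917/33 ≈ 391.42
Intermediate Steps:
y = 11
w(I) = -2 - 85/(3*I) (w(I) = -2 + (-28/I + I/(((-3*I)*I))) = -2 + (-28/I + I/((-3*I²))) = -2 + (-28/I + I*(-1/(3*I²))) = -2 + (-28/I - 1/(3*I)) = -2 - 85/(3*I))
((1396 - 1*1000) + (4 - 4)²) + w(y) = ((1396 - 1*1000) + (4 - 4)²) + (-2 - 85/3/11) = ((1396 - 1000) + 0²) + (-2 - 85/3*1/11) = (396 + 0) + (-2 - 85/33) = 396 - 151/33 = 12917/33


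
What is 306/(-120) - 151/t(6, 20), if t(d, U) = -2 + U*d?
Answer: -4519/1180 ≈ -3.8297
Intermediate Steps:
306/(-120) - 151/t(6, 20) = 306/(-120) - 151/(-2 + 20*6) = 306*(-1/120) - 151/(-2 + 120) = -51/20 - 151/118 = -4519/1180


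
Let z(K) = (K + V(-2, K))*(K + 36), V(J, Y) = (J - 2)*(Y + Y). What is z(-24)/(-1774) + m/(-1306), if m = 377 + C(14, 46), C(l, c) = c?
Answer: -1691649/1158422 ≈ -1.4603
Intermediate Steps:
V(J, Y) = 2*Y*(-2 + J) (V(J, Y) = (-2 + J)*(2*Y) = 2*Y*(-2 + J))
m = 423 (m = 377 + 46 = 423)
z(K) = -7*K*(36 + K) (z(K) = (K + 2*K*(-2 - 2))*(K + 36) = (K + 2*K*(-4))*(36 + K) = (K - 8*K)*(36 + K) = (-7*K)*(36 + K) = -7*K*(36 + K))
z(-24)/(-1774) + m/(-1306) = (7*(-24)*(-36 - 1*(-24)))/(-1774) + 423/(-1306) = (7*(-24)*(-36 + 24))*(-1/1774) + 423*(-1/1306) = (7*(-24)*(-12))*(-1/1774) - 423/1306 = 2016*(-1/1774) - 423/1306 = -1008/887 - 423/1306 = -1691649/1158422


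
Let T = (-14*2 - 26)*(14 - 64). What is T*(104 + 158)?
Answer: 707400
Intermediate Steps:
T = 2700 (T = (-28 - 26)*(-50) = -54*(-50) = 2700)
T*(104 + 158) = 2700*(104 + 158) = 2700*262 = 707400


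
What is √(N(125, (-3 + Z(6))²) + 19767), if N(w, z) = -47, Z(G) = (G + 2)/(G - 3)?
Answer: 2*√4930 ≈ 140.43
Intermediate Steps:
Z(G) = (2 + G)/(-3 + G)
√(N(125, (-3 + Z(6))²) + 19767) = √(-47 + 19767) = √19720 = 2*√4930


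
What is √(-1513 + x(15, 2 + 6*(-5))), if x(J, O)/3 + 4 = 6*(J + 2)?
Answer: I*√1219 ≈ 34.914*I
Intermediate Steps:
x(J, O) = 24 + 18*J (x(J, O) = -12 + 3*(6*(J + 2)) = -12 + 3*(6*(2 + J)) = -12 + 3*(12 + 6*J) = -12 + (36 + 18*J) = 24 + 18*J)
√(-1513 + x(15, 2 + 6*(-5))) = √(-1513 + (24 + 18*15)) = √(-1513 + (24 + 270)) = √(-1513 + 294) = √(-1219) = I*√1219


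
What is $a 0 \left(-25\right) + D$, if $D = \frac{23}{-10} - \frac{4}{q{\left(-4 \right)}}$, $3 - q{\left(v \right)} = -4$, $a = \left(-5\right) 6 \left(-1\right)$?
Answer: $- \frac{201}{70} \approx -2.8714$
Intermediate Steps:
$a = 30$ ($a = \left(-30\right) \left(-1\right) = 30$)
$q{\left(v \right)} = 7$ ($q{\left(v \right)} = 3 - -4 = 3 + 4 = 7$)
$D = - \frac{201}{70}$ ($D = \frac{23}{-10} - \frac{4}{7} = 23 \left(- \frac{1}{10}\right) - \frac{4}{7} = - \frac{23}{10} - \frac{4}{7} = - \frac{201}{70} \approx -2.8714$)
$a 0 \left(-25\right) + D = 30 \cdot 0 \left(-25\right) - \frac{201}{70} = 0 \left(-25\right) - \frac{201}{70} = 0 - \frac{201}{70} = - \frac{201}{70}$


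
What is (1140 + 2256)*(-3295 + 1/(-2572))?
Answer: -7195055109/643 ≈ -1.1190e+7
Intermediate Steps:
(1140 + 2256)*(-3295 + 1/(-2572)) = 3396*(-3295 - 1/2572) = 3396*(-8474741/2572) = -7195055109/643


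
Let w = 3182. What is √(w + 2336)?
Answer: √5518 ≈ 74.283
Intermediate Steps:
√(w + 2336) = √(3182 + 2336) = √5518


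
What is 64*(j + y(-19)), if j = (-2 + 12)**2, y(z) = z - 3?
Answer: 4992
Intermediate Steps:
y(z) = -3 + z
j = 100 (j = 10**2 = 100)
64*(j + y(-19)) = 64*(100 + (-3 - 19)) = 64*(100 - 22) = 64*78 = 4992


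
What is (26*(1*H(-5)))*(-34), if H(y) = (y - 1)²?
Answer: -31824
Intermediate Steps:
H(y) = (-1 + y)²
(26*(1*H(-5)))*(-34) = (26*(1*(-1 - 5)²))*(-34) = (26*(1*(-6)²))*(-34) = (26*(1*36))*(-34) = (26*36)*(-34) = 936*(-34) = -31824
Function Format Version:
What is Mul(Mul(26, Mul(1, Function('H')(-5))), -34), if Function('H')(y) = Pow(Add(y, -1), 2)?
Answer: -31824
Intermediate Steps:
Function('H')(y) = Pow(Add(-1, y), 2)
Mul(Mul(26, Mul(1, Function('H')(-5))), -34) = Mul(Mul(26, Mul(1, Pow(Add(-1, -5), 2))), -34) = Mul(Mul(26, Mul(1, Pow(-6, 2))), -34) = Mul(Mul(26, Mul(1, 36)), -34) = Mul(Mul(26, 36), -34) = Mul(936, -34) = -31824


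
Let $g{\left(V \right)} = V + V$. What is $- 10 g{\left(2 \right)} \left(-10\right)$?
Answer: $400$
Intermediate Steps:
$g{\left(V \right)} = 2 V$
$- 10 g{\left(2 \right)} \left(-10\right) = - 10 \cdot 2 \cdot 2 \left(-10\right) = \left(-10\right) 4 \left(-10\right) = \left(-40\right) \left(-10\right) = 400$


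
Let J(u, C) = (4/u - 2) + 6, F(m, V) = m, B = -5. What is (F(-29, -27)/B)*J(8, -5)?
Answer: 261/10 ≈ 26.100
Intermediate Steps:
J(u, C) = 4 + 4/u (J(u, C) = (-2 + 4/u) + 6 = 4 + 4/u)
(F(-29, -27)/B)*J(8, -5) = (-29/(-5))*(4 + 4/8) = (-29*(-1/5))*(4 + 4*(1/8)) = 29*(4 + 1/2)/5 = (29/5)*(9/2) = 261/10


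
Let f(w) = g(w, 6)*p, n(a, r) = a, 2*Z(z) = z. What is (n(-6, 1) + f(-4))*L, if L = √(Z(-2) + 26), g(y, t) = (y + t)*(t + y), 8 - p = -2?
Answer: 170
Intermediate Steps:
p = 10 (p = 8 - 1*(-2) = 8 + 2 = 10)
Z(z) = z/2
g(y, t) = (t + y)² (g(y, t) = (t + y)*(t + y) = (t + y)²)
L = 5 (L = √((½)*(-2) + 26) = √(-1 + 26) = √25 = 5)
f(w) = 10*(6 + w)² (f(w) = (6 + w)²*10 = 10*(6 + w)²)
(n(-6, 1) + f(-4))*L = (-6 + 10*(6 - 4)²)*5 = (-6 + 10*2²)*5 = (-6 + 10*4)*5 = (-6 + 40)*5 = 34*5 = 170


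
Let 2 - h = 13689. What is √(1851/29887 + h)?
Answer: I*√101038194946/2717 ≈ 116.99*I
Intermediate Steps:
h = -13687 (h = 2 - 1*13689 = 2 - 13689 = -13687)
√(1851/29887 + h) = √(1851/29887 - 13687) = √(-409061518/29887) = I*√101038194946/2717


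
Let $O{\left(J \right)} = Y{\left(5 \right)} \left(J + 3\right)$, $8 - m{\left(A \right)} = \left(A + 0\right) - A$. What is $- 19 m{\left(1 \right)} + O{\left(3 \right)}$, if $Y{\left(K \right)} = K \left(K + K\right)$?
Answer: $148$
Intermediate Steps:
$m{\left(A \right)} = 8$ ($m{\left(A \right)} = 8 - \left(\left(A + 0\right) - A\right) = 8 - \left(A - A\right) = 8 - 0 = 8 + 0 = 8$)
$Y{\left(K \right)} = 2 K^{2}$ ($Y{\left(K \right)} = K 2 K = 2 K^{2}$)
$O{\left(J \right)} = 150 + 50 J$ ($O{\left(J \right)} = 2 \cdot 5^{2} \left(J + 3\right) = 2 \cdot 25 \left(3 + J\right) = 50 \left(3 + J\right) = 150 + 50 J$)
$- 19 m{\left(1 \right)} + O{\left(3 \right)} = \left(-19\right) 8 + \left(150 + 50 \cdot 3\right) = -152 + \left(150 + 150\right) = -152 + 300 = 148$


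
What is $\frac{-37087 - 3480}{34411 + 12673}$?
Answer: $- \frac{40567}{47084} \approx -0.86159$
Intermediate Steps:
$\frac{-37087 - 3480}{34411 + 12673} = - \frac{40567}{47084}$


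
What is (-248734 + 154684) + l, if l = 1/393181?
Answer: -36978673049/393181 ≈ -94050.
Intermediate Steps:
l = 1/393181 ≈ 2.5434e-6
(-248734 + 154684) + l = (-248734 + 154684) + 1/393181 = -94050 + 1/393181 = -36978673049/393181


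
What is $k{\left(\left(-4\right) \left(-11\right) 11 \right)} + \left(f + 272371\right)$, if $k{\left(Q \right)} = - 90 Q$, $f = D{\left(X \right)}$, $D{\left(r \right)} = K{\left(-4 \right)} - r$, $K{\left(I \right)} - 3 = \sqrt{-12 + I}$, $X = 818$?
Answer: $227996 + 4 i \approx 2.28 \cdot 10^{5} + 4.0 i$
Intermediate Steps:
$K{\left(I \right)} = 3 + \sqrt{-12 + I}$
$D{\left(r \right)} = 3 - r + 4 i$ ($D{\left(r \right)} = \left(3 + \sqrt{-12 - 4}\right) - r = \left(3 + \sqrt{-16}\right) - r = \left(3 + 4 i\right) - r = 3 - r + 4 i$)
$f = -815 + 4 i$ ($f = 3 - 818 + 4 i = -815 + 4 i \approx -815.0 + 4.0 i$)
$k{\left(\left(-4\right) \left(-11\right) 11 \right)} + \left(f + 272371\right) = - 90 \left(-4\right) \left(-11\right) 11 + \left(\left(-815 + 4 i\right) + 272371\right) = - 90 \cdot 44 \cdot 11 + \left(271556 + 4 i\right) = \left(-90\right) 484 + \left(271556 + 4 i\right) = -43560 + \left(271556 + 4 i\right) = 227996 + 4 i$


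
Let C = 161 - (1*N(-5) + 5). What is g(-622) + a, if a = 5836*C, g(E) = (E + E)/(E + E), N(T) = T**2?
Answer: 764517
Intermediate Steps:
g(E) = 1 (g(E) = (2*E)/((2*E)) = (2*E)*(1/(2*E)) = 1)
C = 131 (C = 161 - (1*(-5)**2 + 5) = 161 - (1*25 + 5) = 161 - (25 + 5) = 161 - 1*30 = 161 - 30 = 131)
a = 764516 (a = 5836*131 = 764516)
g(-622) + a = 1 + 764516 = 764517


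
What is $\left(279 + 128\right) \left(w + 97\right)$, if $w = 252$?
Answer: $142043$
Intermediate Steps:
$\left(279 + 128\right) \left(w + 97\right) = \left(279 + 128\right) \left(252 + 97\right) = 407 \cdot 349 = 142043$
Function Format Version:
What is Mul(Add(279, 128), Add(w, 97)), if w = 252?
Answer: 142043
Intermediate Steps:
Mul(Add(279, 128), Add(w, 97)) = Mul(Add(279, 128), Add(252, 97)) = Mul(407, 349) = 142043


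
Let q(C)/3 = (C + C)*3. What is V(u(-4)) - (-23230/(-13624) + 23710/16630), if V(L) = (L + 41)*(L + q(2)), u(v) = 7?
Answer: 23346259787/11328356 ≈ 2060.9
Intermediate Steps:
q(C) = 18*C (q(C) = 3*((C + C)*3) = 3*((2*C)*3) = 3*(6*C) = 18*C)
V(L) = (36 + L)*(41 + L) (V(L) = (L + 41)*(L + 18*2) = (41 + L)*(L + 36) = (41 + L)*(36 + L) = (36 + L)*(41 + L))
V(u(-4)) - (-23230/(-13624) + 23710/16630) = (1476 + 7**2 + 77*7) - (-23230/(-13624) + 23710/16630) = (1476 + 49 + 539) - (-23230*(-1/13624) + 23710*(1/16630)) = 2064 - (11615/6812 + 2371/1663) = 2064 - 1*35466997/11328356 = 2064 - 35466997/11328356 = 23346259787/11328356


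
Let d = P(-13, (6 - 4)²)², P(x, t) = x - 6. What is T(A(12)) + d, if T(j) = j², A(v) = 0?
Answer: 361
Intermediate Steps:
P(x, t) = -6 + x
d = 361 (d = (-6 - 13)² = (-19)² = 361)
T(A(12)) + d = 0² + 361 = 0 + 361 = 361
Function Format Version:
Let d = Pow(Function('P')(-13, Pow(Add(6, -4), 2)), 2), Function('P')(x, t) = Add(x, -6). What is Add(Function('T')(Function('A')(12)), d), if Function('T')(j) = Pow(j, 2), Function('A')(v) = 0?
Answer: 361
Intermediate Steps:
Function('P')(x, t) = Add(-6, x)
d = 361 (d = Pow(Add(-6, -13), 2) = Pow(-19, 2) = 361)
Add(Function('T')(Function('A')(12)), d) = Add(Pow(0, 2), 361) = Add(0, 361) = 361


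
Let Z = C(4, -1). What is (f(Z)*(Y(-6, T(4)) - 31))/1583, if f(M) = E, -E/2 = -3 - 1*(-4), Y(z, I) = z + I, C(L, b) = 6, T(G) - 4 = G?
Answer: 58/1583 ≈ 0.036639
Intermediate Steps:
T(G) = 4 + G
Y(z, I) = I + z
Z = 6
E = -2 (E = -2*(-3 - 1*(-4)) = -2*(-3 + 4) = -2*1 = -2)
f(M) = -2
(f(Z)*(Y(-6, T(4)) - 31))/1583 = -2*(((4 + 4) - 6) - 31)/1583 = -2*((8 - 6) - 31)*(1/1583) = -2*(2 - 31)*(1/1583) = -2*(-29)*(1/1583) = 58*(1/1583) = 58/1583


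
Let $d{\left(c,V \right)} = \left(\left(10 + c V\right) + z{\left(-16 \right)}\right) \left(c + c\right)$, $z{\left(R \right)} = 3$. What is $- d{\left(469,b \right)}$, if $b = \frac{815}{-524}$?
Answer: $\frac{176073387}{262} \approx 6.7204 \cdot 10^{5}$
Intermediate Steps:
$b = - \frac{815}{524}$ ($b = 815 \left(- \frac{1}{524}\right) = - \frac{815}{524} \approx -1.5553$)
$d{\left(c,V \right)} = 2 c \left(13 + V c\right)$ ($d{\left(c,V \right)} = \left(\left(10 + c V\right) + 3\right) \left(c + c\right) = \left(\left(10 + V c\right) + 3\right) 2 c = \left(13 + V c\right) 2 c = 2 c \left(13 + V c\right)$)
$- d{\left(469,b \right)} = - 2 \cdot 469 \left(13 - \frac{382235}{524}\right) = - \frac{2 \cdot 469 \left(-375423\right)}{524} = \left(-1\right) \left(- \frac{176073387}{262}\right) = \frac{176073387}{262}$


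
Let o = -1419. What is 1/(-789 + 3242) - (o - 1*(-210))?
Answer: 2965678/2453 ≈ 1209.0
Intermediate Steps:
1/(-789 + 3242) - (o - 1*(-210)) = 1/(-789 + 3242) - (-1419 - 1*(-210)) = 1/2453 - (-1419 + 210) = 1/2453 - 1*(-1209) = 1/2453 + 1209 = 2965678/2453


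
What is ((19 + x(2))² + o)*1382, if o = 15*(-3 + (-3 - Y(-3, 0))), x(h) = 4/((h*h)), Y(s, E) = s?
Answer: 490610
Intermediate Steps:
x(h) = 4/h² (x(h) = 4/(h²) = 4/h²)
o = -45 (o = 15*(-3 + (-3 - 1*(-3))) = 15*(-3 + (-3 + 3)) = 15*(-3 + 0) = 15*(-3) = -45)
((19 + x(2))² + o)*1382 = ((19 + 4/2²)² - 45)*1382 = ((19 + 4*(¼))² - 45)*1382 = ((19 + 1)² - 45)*1382 = (20² - 45)*1382 = (400 - 45)*1382 = 355*1382 = 490610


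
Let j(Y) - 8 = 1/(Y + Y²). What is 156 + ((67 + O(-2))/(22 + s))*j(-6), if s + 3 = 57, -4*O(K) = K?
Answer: 49593/304 ≈ 163.13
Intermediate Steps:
j(Y) = 8 + 1/(Y + Y²)
O(K) = -K/4
s = 54 (s = -3 + 57 = 54)
156 + ((67 + O(-2))/(22 + s))*j(-6) = 156 + ((67 - ¼*(-2))/(22 + 54))*((1 + 8*(-6) + 8*(-6)²)/((-6)*(1 - 6))) = 156 + ((67 + ½)/76)*(-⅙*(1 - 48 + 8*36)/(-5)) = 156 + ((135/2)*(1/76))*(-⅙*(-⅕)*(1 - 48 + 288)) = 156 + 135*(-⅙*(-⅕)*241)/152 = 156 + (135/152)*(241/30) = 156 + 2169/304 = 49593/304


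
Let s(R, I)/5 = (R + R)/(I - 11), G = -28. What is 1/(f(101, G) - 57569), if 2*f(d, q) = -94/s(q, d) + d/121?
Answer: -3388/194991175 ≈ -1.7375e-5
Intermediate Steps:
s(R, I) = 10*R/(-11 + I) (s(R, I) = 5*((R + R)/(I - 11)) = 5*((2*R)/(-11 + I)) = 5*(2*R/(-11 + I)) = 10*R/(-11 + I))
f(d, q) = d/242 - 47*(-11 + d)/(10*q) (f(d, q) = (-94*(-11 + d)/(10*q) + d/121)/2 = (-47*(-11 + d)/(5*q) + d*(1/121))/2 = (-47*(-11 + d)/(5*q) + d/121)/2 = (d/121 - 47*(-11 + d)/(5*q))/2 = d/242 - 47*(-11 + d)/(10*q))
1/(f(101, G) - 57569) = 1/((1/1210)*(62557 - 5687*101 + 5*101*(-28))/(-28) - 57569) = 1/((1/1210)*(-1/28)*(62557 - 574387 - 14140) - 57569) = 1/((1/1210)*(-1/28)*(-525970) - 57569) = 1/(52597/3388 - 57569) = 1/(-194991175/3388) = -3388/194991175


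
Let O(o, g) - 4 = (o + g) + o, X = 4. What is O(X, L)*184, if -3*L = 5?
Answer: 5704/3 ≈ 1901.3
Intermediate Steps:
L = -5/3 (L = -⅓*5 = -5/3 ≈ -1.6667)
O(o, g) = 4 + g + 2*o (O(o, g) = 4 + ((o + g) + o) = 4 + ((g + o) + o) = 4 + (g + 2*o) = 4 + g + 2*o)
O(X, L)*184 = (4 - 5/3 + 2*4)*184 = (4 - 5/3 + 8)*184 = (31/3)*184 = 5704/3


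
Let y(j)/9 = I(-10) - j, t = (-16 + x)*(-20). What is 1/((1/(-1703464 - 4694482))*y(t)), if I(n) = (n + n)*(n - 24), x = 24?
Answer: -3198973/3780 ≈ -846.29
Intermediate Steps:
t = -160 (t = (-16 + 24)*(-20) = 8*(-20) = -160)
I(n) = 2*n*(-24 + n) (I(n) = (2*n)*(-24 + n) = 2*n*(-24 + n))
y(j) = 6120 - 9*j (y(j) = 9*(2*(-10)*(-24 - 10) - j) = 9*(2*(-10)*(-34) - j) = 9*(680 - j) = 6120 - 9*j)
1/((1/(-1703464 - 4694482))*y(t)) = 1/((1/(-1703464 - 4694482))*(6120 - 9*(-160))) = 1/((1/(-6397946))*(6120 + 1440)) = 1/(-1/6397946*7560) = -6397946*1/7560 = -3198973/3780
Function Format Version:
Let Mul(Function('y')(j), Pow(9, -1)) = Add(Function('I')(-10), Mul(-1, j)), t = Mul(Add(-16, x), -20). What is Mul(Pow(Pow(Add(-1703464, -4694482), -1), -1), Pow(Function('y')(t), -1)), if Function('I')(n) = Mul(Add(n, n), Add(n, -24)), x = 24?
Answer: Rational(-3198973, 3780) ≈ -846.29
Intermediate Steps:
t = -160 (t = Mul(Add(-16, 24), -20) = Mul(8, -20) = -160)
Function('I')(n) = Mul(2, n, Add(-24, n)) (Function('I')(n) = Mul(Mul(2, n), Add(-24, n)) = Mul(2, n, Add(-24, n)))
Function('y')(j) = Add(6120, Mul(-9, j)) (Function('y')(j) = Mul(9, Add(Mul(2, -10, Add(-24, -10)), Mul(-1, j))) = Mul(9, Add(Mul(2, -10, -34), Mul(-1, j))) = Mul(9, Add(680, Mul(-1, j))) = Add(6120, Mul(-9, j)))
Mul(Pow(Pow(Add(-1703464, -4694482), -1), -1), Pow(Function('y')(t), -1)) = Mul(Pow(Pow(Add(-1703464, -4694482), -1), -1), Pow(Add(6120, Mul(-9, -160)), -1)) = Mul(Pow(Pow(-6397946, -1), -1), Pow(Add(6120, 1440), -1)) = Mul(Pow(Rational(-1, 6397946), -1), Pow(7560, -1)) = Mul(-6397946, Rational(1, 7560)) = Rational(-3198973, 3780)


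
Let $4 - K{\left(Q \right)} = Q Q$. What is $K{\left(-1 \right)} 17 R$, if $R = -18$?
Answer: $-918$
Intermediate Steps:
$K{\left(Q \right)} = 4 - Q^{2}$ ($K{\left(Q \right)} = 4 - Q Q = 4 - Q^{2}$)
$K{\left(-1 \right)} 17 R = \left(4 - \left(-1\right)^{2}\right) 17 \left(-18\right) = \left(4 - 1\right) 17 \left(-18\right) = 3 \cdot 17 \left(-18\right) = 51 \left(-18\right) = -918$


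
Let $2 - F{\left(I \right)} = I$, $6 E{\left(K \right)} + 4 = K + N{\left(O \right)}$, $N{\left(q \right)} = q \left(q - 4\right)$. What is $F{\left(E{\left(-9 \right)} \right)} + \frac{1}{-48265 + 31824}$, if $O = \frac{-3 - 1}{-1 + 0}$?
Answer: $\frac{411019}{98646} \approx 4.1666$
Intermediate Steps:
$O = 4$ ($O = - \frac{4}{-1} = \left(-4\right) \left(-1\right) = 4$)
$N{\left(q \right)} = q \left(-4 + q\right)$
$E{\left(K \right)} = - \frac{2}{3} + \frac{K}{6}$ ($E{\left(K \right)} = - \frac{2}{3} + \frac{K + 4 \left(-4 + 4\right)}{6} = - \frac{2}{3} + \frac{K + 4 \cdot 0}{6} = - \frac{2}{3} + \frac{K + 0}{6} = - \frac{2}{3} + \frac{K}{6}$)
$F{\left(I \right)} = 2 - I$
$F{\left(E{\left(-9 \right)} \right)} + \frac{1}{-48265 + 31824} = \left(2 - \left(- \frac{2}{3} + \frac{1}{6} \left(-9\right)\right)\right) + \frac{1}{-48265 + 31824} = \left(2 - \left(- \frac{2}{3} - \frac{3}{2}\right)\right) + \frac{1}{-16441} = \left(2 - - \frac{13}{6}\right) - \frac{1}{16441} = \left(2 + \frac{13}{6}\right) - \frac{1}{16441} = \frac{25}{6} - \frac{1}{16441} = \frac{411019}{98646}$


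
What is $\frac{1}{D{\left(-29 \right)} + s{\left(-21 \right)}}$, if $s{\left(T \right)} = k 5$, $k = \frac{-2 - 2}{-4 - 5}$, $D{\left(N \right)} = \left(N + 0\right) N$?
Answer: $\frac{9}{7589} \approx 0.0011859$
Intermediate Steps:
$D{\left(N \right)} = N^{2}$ ($D{\left(N \right)} = N N = N^{2}$)
$k = \frac{4}{9}$ ($k = - \frac{4}{-9} = \left(-4\right) \left(- \frac{1}{9}\right) = \frac{4}{9} \approx 0.44444$)
$s{\left(T \right)} = \frac{20}{9}$ ($s{\left(T \right)} = \frac{4}{9} \cdot 5 = \frac{20}{9}$)
$\frac{1}{D{\left(-29 \right)} + s{\left(-21 \right)}} = \frac{1}{\left(-29\right)^{2} + \frac{20}{9}} = \frac{1}{841 + \frac{20}{9}} = \frac{1}{\frac{7589}{9}} = \frac{9}{7589}$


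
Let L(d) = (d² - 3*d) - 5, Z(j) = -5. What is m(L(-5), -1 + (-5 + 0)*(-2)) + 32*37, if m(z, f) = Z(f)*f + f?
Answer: 1148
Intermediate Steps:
L(d) = -5 + d² - 3*d
m(z, f) = -4*f (m(z, f) = -5*f + f = -4*f)
m(L(-5), -1 + (-5 + 0)*(-2)) + 32*37 = -4*(-1 + (-5 + 0)*(-2)) + 32*37 = -4*(-1 - 5*(-2)) + 1184 = -4*(-1 + 10) + 1184 = -4*9 + 1184 = -36 + 1184 = 1148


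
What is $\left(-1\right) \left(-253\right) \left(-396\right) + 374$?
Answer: $-99814$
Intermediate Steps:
$\left(-1\right) \left(-253\right) \left(-396\right) + 374 = 253 \left(-396\right) + 374 = -100188 + 374 = -99814$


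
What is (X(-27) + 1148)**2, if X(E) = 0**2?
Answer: 1317904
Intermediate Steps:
X(E) = 0
(X(-27) + 1148)**2 = (0 + 1148)**2 = 1148**2 = 1317904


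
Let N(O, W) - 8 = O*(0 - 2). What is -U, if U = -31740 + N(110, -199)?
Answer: 31952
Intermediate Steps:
N(O, W) = 8 - 2*O (N(O, W) = 8 + O*(0 - 2) = 8 + O*(-2) = 8 - 2*O)
U = -31952 (U = -31740 + (8 - 2*110) = -31740 + (8 - 220) = -31740 - 212 = -31952)
-U = -1*(-31952) = 31952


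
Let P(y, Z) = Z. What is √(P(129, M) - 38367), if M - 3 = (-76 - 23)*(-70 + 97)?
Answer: I*√41037 ≈ 202.58*I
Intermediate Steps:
M = -2670 (M = 3 + (-76 - 23)*(-70 + 97) = 3 - 99*27 = 3 - 2673 = -2670)
√(P(129, M) - 38367) = √(-2670 - 38367) = √(-41037) = I*√41037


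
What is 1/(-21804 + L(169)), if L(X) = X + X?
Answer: -1/21466 ≈ -4.6585e-5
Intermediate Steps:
L(X) = 2*X
1/(-21804 + L(169)) = 1/(-21804 + 2*169) = 1/(-21804 + 338) = 1/(-21466) = -1/21466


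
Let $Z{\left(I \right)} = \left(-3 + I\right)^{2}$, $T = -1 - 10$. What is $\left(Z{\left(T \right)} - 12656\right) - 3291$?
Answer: $-15751$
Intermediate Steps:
$T = -11$ ($T = -1 - 10 = -11$)
$\left(Z{\left(T \right)} - 12656\right) - 3291 = \left(\left(-3 - 11\right)^{2} - 12656\right) - 3291 = \left(\left(-14\right)^{2} - 12656\right) - 3291 = \left(196 - 12656\right) - 3291 = -12460 - 3291 = -15751$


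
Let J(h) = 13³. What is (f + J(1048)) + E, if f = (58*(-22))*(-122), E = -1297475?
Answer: -1139606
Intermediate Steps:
J(h) = 2197
f = 155672 (f = -1276*(-122) = 155672)
(f + J(1048)) + E = (155672 + 2197) - 1297475 = 157869 - 1297475 = -1139606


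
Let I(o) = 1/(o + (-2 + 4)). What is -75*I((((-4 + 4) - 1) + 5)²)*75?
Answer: -625/2 ≈ -312.50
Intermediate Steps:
I(o) = 1/(2 + o) (I(o) = 1/(o + 2) = 1/(2 + o))
-75*I((((-4 + 4) - 1) + 5)²)*75 = -75/(2 + (((-4 + 4) - 1) + 5)²)*75 = -75/(2 + ((0 - 1) + 5)²)*75 = -75/(2 + (-1 + 5)²)*75 = -75/(2 + 4²)*75 = -75/(2 + 16)*75 = -75/18*75 = -75*1/18*75 = -25/6*75 = -625/2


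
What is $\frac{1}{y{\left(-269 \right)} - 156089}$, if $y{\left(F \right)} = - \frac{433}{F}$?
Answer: $- \frac{269}{41987508} \approx -6.4067 \cdot 10^{-6}$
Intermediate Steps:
$\frac{1}{y{\left(-269 \right)} - 156089} = \frac{1}{- \frac{433}{-269} - 156089} = \frac{1}{\left(-433\right) \left(- \frac{1}{269}\right) - 156089} = \frac{1}{\frac{433}{269} - 156089} = \frac{1}{- \frac{41987508}{269}} = - \frac{269}{41987508}$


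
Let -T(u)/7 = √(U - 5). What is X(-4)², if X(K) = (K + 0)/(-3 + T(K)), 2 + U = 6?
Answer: 16/(3 + 7*I)² ≈ -0.19025 - 0.19976*I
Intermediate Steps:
U = 4 (U = -2 + 6 = 4)
T(u) = -7*I (T(u) = -7*√(4 - 5) = -7*I)
X(K) = K*(-3 + 7*I)/58 (X(K) = (K + 0)/(-3 - 7*I) = K*((-3 + 7*I)/58) = K*(-3 + 7*I)/58)
X(-4)² = (-1/58*(-4)*(3 - 7*I))² = (6/29 - 14*I/29)²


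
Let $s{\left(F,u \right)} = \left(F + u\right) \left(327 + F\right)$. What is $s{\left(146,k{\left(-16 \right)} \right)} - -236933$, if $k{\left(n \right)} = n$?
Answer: $298423$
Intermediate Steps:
$s{\left(F,u \right)} = \left(327 + F\right) \left(F + u\right)$
$s{\left(146,k{\left(-16 \right)} \right)} - -236933 = \left(146^{2} + 327 \cdot 146 + 327 \left(-16\right) + 146 \left(-16\right)\right) - -236933 = \left(21316 + 47742 - 5232 - 2336\right) + 236933 = 61490 + 236933 = 298423$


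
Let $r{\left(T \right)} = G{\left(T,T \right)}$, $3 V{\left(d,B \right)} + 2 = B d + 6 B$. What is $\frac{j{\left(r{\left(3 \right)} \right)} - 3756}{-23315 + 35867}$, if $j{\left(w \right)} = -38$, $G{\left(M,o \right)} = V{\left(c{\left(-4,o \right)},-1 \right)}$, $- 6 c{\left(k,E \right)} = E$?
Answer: $- \frac{1897}{6276} \approx -0.30226$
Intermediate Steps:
$c{\left(k,E \right)} = - \frac{E}{6}$
$V{\left(d,B \right)} = - \frac{2}{3} + 2 B + \frac{B d}{3}$ ($V{\left(d,B \right)} = - \frac{2}{3} + \frac{B d + 6 B}{3} = - \frac{2}{3} + \frac{6 B + B d}{3} = - \frac{2}{3} + \left(2 B + \frac{B d}{3}\right) = - \frac{2}{3} + 2 B + \frac{B d}{3}$)
$G{\left(M,o \right)} = - \frac{8}{3} + \frac{o}{18}$ ($G{\left(M,o \right)} = - \frac{2}{3} + 2 \left(-1\right) + \frac{1}{3} \left(-1\right) \left(- \frac{o}{6}\right) = - \frac{2}{3} - 2 + \frac{o}{18} = - \frac{8}{3} + \frac{o}{18}$)
$r{\left(T \right)} = - \frac{8}{3} + \frac{T}{18}$
$\frac{j{\left(r{\left(3 \right)} \right)} - 3756}{-23315 + 35867} = \frac{-38 - 3756}{-23315 + 35867} = - \frac{3794}{12552} = \left(-3794\right) \frac{1}{12552} = - \frac{1897}{6276}$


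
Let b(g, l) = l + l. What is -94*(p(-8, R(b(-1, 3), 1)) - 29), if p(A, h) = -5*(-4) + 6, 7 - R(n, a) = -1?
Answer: 282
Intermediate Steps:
b(g, l) = 2*l
R(n, a) = 8 (R(n, a) = 7 - 1*(-1) = 7 + 1 = 8)
p(A, h) = 26 (p(A, h) = 20 + 6 = 26)
-94*(p(-8, R(b(-1, 3), 1)) - 29) = -94*(26 - 29) = -94*(-3) = 282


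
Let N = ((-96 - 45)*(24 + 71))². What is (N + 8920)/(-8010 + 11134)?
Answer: 179434945/3124 ≈ 57438.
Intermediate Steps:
N = 179426025 (N = (-141*95)² = (-13395)² = 179426025)
(N + 8920)/(-8010 + 11134) = (179426025 + 8920)/(-8010 + 11134) = 179434945/3124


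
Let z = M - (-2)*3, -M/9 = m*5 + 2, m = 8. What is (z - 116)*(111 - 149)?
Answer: 18544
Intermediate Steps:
M = -378 (M = -9*(8*5 + 2) = -9*(40 + 2) = -9*42 = -378)
z = -372 (z = -378 - (-2)*3 = -378 - 1*(-6) = -378 + 6 = -372)
(z - 116)*(111 - 149) = (-372 - 116)*(111 - 149) = -488*(-38) = 18544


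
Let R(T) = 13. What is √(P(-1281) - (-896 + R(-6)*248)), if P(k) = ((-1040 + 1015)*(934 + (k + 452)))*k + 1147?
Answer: 2*√840361 ≈ 1833.4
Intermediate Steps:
P(k) = 1147 + k*(-34650 - 25*k) (P(k) = (-25*(934 + (452 + k)))*k + 1147 = (-25*(1386 + k))*k + 1147 = (-34650 - 25*k)*k + 1147 = k*(-34650 - 25*k) + 1147 = 1147 + k*(-34650 - 25*k))
√(P(-1281) - (-896 + R(-6)*248)) = √((1147 - 34650*(-1281) - 25*(-1281)²) - (-896 + 13*248)) = √((1147 + 44386650 - 25*1640961) - (-896 + 3224)) = √((1147 + 44386650 - 41024025) - 1*2328) = √(3363772 - 2328) = √3361444 = 2*√840361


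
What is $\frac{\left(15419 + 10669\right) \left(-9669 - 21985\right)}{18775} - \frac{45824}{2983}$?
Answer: $- \frac{2464190579216}{56005825} \approx -43999.0$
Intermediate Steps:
$\frac{\left(15419 + 10669\right) \left(-9669 - 21985\right)}{18775} - \frac{45824}{2983} = 26088 \left(-31654\right) \frac{1}{18775} - \frac{45824}{2983} = \left(-825789552\right) \frac{1}{18775} - \frac{45824}{2983} = - \frac{825789552}{18775} - \frac{45824}{2983} = - \frac{2464190579216}{56005825}$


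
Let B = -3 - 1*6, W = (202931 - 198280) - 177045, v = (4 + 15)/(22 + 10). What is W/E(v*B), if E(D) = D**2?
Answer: -176531456/29241 ≈ -6037.1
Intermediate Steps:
v = 19/32 ≈ 0.59375
W = -172394 (W = 4651 - 177045 = -172394)
B = -9 (B = -3 - 6 = -9)
W/E(v*B) = -172394/(((19/32)*(-9))**2) = -172394/((-171/32)**2) = -172394/29241/1024 = -172394*1024/29241 = -176531456/29241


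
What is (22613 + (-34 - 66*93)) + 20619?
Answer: 37060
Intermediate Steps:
(22613 + (-34 - 66*93)) + 20619 = (22613 + (-34 - 6138)) + 20619 = (22613 - 6172) + 20619 = 16441 + 20619 = 37060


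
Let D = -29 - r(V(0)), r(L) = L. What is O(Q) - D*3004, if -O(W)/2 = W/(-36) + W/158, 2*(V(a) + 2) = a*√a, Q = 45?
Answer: 12815369/158 ≈ 81110.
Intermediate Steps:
V(a) = -2 + a^(3/2)/2 (V(a) = -2 + (a*√a)/2 = -2 + a^(3/2)/2)
O(W) = 61*W/1422 (O(W) = -2*(W/(-36) + W/158) = -2*(W*(-1/36) + W*(1/158)) = -2*(-W/36 + W/158) = -(-61)*W/1422 = 61*W/1422)
D = -27 (D = -29 - (-2 + 0^(3/2)/2) = -29 - (-2 + (½)*0) = -29 - (-2 + 0) = -29 - 1*(-2) = -29 + 2 = -27)
O(Q) - D*3004 = (61/1422)*45 - (-27)*3004 = 305/158 - 1*(-81108) = 305/158 + 81108 = 12815369/158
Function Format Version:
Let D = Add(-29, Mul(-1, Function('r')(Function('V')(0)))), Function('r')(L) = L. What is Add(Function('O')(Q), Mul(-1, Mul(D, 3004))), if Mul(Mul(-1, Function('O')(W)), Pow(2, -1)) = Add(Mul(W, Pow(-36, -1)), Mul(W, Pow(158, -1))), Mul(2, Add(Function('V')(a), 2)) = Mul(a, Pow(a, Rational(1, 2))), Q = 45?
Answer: Rational(12815369, 158) ≈ 81110.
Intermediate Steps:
Function('V')(a) = Add(-2, Mul(Rational(1, 2), Pow(a, Rational(3, 2)))) (Function('V')(a) = Add(-2, Mul(Rational(1, 2), Mul(a, Pow(a, Rational(1, 2))))) = Add(-2, Mul(Rational(1, 2), Pow(a, Rational(3, 2)))))
Function('O')(W) = Mul(Rational(61, 1422), W) (Function('O')(W) = Mul(-2, Add(Mul(W, Pow(-36, -1)), Mul(W, Pow(158, -1)))) = Mul(-2, Add(Mul(W, Rational(-1, 36)), Mul(W, Rational(1, 158)))) = Mul(-2, Add(Mul(Rational(-1, 36), W), Mul(Rational(1, 158), W))) = Mul(-2, Mul(Rational(-61, 2844), W)) = Mul(Rational(61, 1422), W))
D = -27 (D = Add(-29, Mul(-1, Add(-2, Mul(Rational(1, 2), Pow(0, Rational(3, 2)))))) = Add(-29, Mul(-1, Add(-2, Mul(Rational(1, 2), 0)))) = Add(-29, Mul(-1, Add(-2, 0))) = Add(-29, Mul(-1, -2)) = Add(-29, 2) = -27)
Add(Function('O')(Q), Mul(-1, Mul(D, 3004))) = Add(Mul(Rational(61, 1422), 45), Mul(-1, Mul(-27, 3004))) = Add(Rational(305, 158), Mul(-1, -81108)) = Add(Rational(305, 158), 81108) = Rational(12815369, 158)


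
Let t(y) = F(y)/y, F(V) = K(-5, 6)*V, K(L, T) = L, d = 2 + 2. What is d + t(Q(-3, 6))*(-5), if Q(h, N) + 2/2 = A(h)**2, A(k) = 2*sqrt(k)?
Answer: 29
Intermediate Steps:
d = 4
Q(h, N) = -1 + 4*h (Q(h, N) = -1 + (2*sqrt(h))**2 = -1 + 4*h)
F(V) = -5*V
t(y) = -5 (t(y) = (-5*y)/y = -5)
d + t(Q(-3, 6))*(-5) = 4 - 5*(-5) = 4 + 25 = 29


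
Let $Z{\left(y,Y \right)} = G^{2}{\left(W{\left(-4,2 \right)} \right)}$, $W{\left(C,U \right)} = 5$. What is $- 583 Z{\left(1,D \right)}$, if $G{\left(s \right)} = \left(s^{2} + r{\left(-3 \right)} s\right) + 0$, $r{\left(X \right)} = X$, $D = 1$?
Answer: $-58300$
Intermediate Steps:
$G{\left(s \right)} = s^{2} - 3 s$ ($G{\left(s \right)} = \left(s^{2} - 3 s\right) + 0 = s^{2} - 3 s$)
$Z{\left(y,Y \right)} = 100$ ($Z{\left(y,Y \right)} = \left(5 \left(-3 + 5\right)\right)^{2} = \left(5 \cdot 2\right)^{2} = 10^{2} = 100$)
$- 583 Z{\left(1,D \right)} = \left(-583\right) 100 = -58300$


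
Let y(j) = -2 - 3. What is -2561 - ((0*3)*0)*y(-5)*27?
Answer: -2561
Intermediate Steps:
y(j) = -5
-2561 - ((0*3)*0)*y(-5)*27 = -2561 - ((0*3)*0)*(-5)*27 = -2561 - (0*0)*(-5)*27 = -2561 - 0*(-5)*27 = -2561 - 0*27 = -2561 - 1*0 = -2561 + 0 = -2561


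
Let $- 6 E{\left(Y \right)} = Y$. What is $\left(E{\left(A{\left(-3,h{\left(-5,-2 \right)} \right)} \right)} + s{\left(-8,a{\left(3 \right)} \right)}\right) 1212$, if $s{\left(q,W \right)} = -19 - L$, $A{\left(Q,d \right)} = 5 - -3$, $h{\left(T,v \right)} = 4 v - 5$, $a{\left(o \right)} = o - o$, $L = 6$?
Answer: $-31916$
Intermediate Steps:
$a{\left(o \right)} = 0$
$h{\left(T,v \right)} = -5 + 4 v$
$A{\left(Q,d \right)} = 8$ ($A{\left(Q,d \right)} = 5 + 3 = 8$)
$E{\left(Y \right)} = - \frac{Y}{6}$
$s{\left(q,W \right)} = -25$ ($s{\left(q,W \right)} = -19 - 6 = -25$)
$\left(E{\left(A{\left(-3,h{\left(-5,-2 \right)} \right)} \right)} + s{\left(-8,a{\left(3 \right)} \right)}\right) 1212 = \left(\left(- \frac{1}{6}\right) 8 - 25\right) 1212 = \left(- \frac{4}{3} - 25\right) 1212 = \left(- \frac{79}{3}\right) 1212 = -31916$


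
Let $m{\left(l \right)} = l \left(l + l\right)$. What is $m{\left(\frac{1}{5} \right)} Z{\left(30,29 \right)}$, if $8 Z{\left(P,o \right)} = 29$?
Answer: $\frac{29}{100} \approx 0.29$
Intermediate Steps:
$Z{\left(P,o \right)} = \frac{29}{8}$ ($Z{\left(P,o \right)} = \frac{1}{8} \cdot 29 = \frac{29}{8}$)
$m{\left(l \right)} = 2 l^{2}$ ($m{\left(l \right)} = l 2 l = 2 l^{2}$)
$m{\left(\frac{1}{5} \right)} Z{\left(30,29 \right)} = 2 \left(\frac{1}{5}\right)^{2} \cdot \frac{29}{8} = \frac{2}{25} \cdot \frac{29}{8} = \frac{29}{100}$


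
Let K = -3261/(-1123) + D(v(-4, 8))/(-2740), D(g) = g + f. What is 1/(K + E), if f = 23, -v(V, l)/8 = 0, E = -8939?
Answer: -3077020/27496572469 ≈ -0.00011191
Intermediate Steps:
v(V, l) = 0 (v(V, l) = -8*0 = 0)
D(g) = 23 + g (D(g) = g + 23 = 23 + g)
K = 8909311/3077020 (K = -3261/(-1123) + (23 + 0)/(-2740) = -3261*(-1/1123) + 23*(-1/2740) = 3261/1123 - 23/2740 = 8909311/3077020 ≈ 2.8954)
1/(K + E) = 1/(8909311/3077020 - 8939) = 1/(-27496572469/3077020) = -3077020/27496572469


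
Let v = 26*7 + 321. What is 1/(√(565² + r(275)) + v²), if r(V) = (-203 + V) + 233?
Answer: 253009/64013234551 - √319530/64013234551 ≈ 3.9436e-6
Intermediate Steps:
r(V) = 30 + V
v = 503 (v = 182 + 321 = 503)
1/(√(565² + r(275)) + v²) = 1/(√(565² + (30 + 275)) + 503²) = 1/(√(319225 + 305) + 253009) = 1/(√319530 + 253009) = 1/(253009 + √319530)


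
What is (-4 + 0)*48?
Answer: -192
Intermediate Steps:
(-4 + 0)*48 = -4*48 = -192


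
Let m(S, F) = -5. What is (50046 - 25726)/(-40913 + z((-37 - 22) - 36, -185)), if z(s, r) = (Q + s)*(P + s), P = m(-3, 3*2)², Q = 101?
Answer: -24320/41333 ≈ -0.58839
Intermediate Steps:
P = 25 (P = (-5)² = 25)
z(s, r) = (25 + s)*(101 + s) (z(s, r) = (101 + s)*(25 + s) = (25 + s)*(101 + s))
(50046 - 25726)/(-40913 + z((-37 - 22) - 36, -185)) = (50046 - 25726)/(-40913 + (2525 + ((-37 - 22) - 36)² + 126*((-37 - 22) - 36))) = 24320/(-40913 + (2525 + (-59 - 36)² + 126*(-59 - 36))) = 24320/(-40913 + (2525 + (-95)² + 126*(-95))) = 24320/(-40913 + (2525 + 9025 - 11970)) = 24320/(-40913 - 420) = 24320/(-41333) = 24320*(-1/41333) = -24320/41333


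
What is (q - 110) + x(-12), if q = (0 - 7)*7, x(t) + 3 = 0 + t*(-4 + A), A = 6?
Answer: -186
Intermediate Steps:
x(t) = -3 + 2*t (x(t) = -3 + (0 + t*(-4 + 6)) = -3 + (0 + t*2) = -3 + (0 + 2*t) = -3 + 2*t)
q = -49 (q = -7*7 = -49)
(q - 110) + x(-12) = (-49 - 110) + (-3 + 2*(-12)) = -159 + (-3 - 24) = -159 - 27 = -186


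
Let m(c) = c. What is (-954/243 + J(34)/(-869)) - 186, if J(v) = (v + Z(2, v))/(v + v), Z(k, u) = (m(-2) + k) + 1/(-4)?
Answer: -1212098749/6381936 ≈ -189.93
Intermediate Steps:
Z(k, u) = -9/4 + k (Z(k, u) = (-2 + k) + 1/(-4) = (-2 + k) - 1/4 = -9/4 + k)
J(v) = (-1/4 + v)/(2*v) (J(v) = (v + (-9/4 + 2))/(v + v) = (v - 1/4)/((2*v)) = (-1/4 + v)*(1/(2*v)) = (-1/4 + v)/(2*v))
(-954/243 + J(34)/(-869)) - 186 = (-954/243 + ((1/8)*(-1 + 4*34)/34)/(-869)) - 186 = (-954*1/243 + ((1/8)*(1/34)*(-1 + 136))*(-1/869)) - 186 = (-106/27 + ((1/8)*(1/34)*135)*(-1/869)) - 186 = (-106/27 + (135/272)*(-1/869)) - 186 = (-106/27 - 135/236368) - 186 = -25058653/6381936 - 186 = -1212098749/6381936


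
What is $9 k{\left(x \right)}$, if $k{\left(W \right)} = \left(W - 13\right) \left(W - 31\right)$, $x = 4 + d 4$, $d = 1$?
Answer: $1035$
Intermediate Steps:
$x = 8$ ($x = 4 + 1 \cdot 4 = 4 + 4 = 8$)
$k{\left(W \right)} = \left(-31 + W\right) \left(-13 + W\right)$ ($k{\left(W \right)} = \left(-13 + W\right) \left(-31 + W\right) = \left(-31 + W\right) \left(-13 + W\right)$)
$9 k{\left(x \right)} = 9 \left(403 + 8^{2} - 352\right) = 9 \left(403 + 64 - 352\right) = 9 \cdot 115 = 1035$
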